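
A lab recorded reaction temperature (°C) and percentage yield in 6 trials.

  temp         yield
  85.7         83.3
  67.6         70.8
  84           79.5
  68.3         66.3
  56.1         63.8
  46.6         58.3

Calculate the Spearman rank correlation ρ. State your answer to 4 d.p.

Rank temp: 6, 3, 5, 4, 2, 1
Rank yield: 6, 4, 5, 3, 2, 1
d = rank(temp) − rank(yield): 0, -1, 0, 1, 0, 0; Σd² = 2
ρ = 1 − 6Σd² / [n(n²−1)] = 1 − 6×2 / (6×35) = 1 − 12/210 ≈ 0.9429

0.9429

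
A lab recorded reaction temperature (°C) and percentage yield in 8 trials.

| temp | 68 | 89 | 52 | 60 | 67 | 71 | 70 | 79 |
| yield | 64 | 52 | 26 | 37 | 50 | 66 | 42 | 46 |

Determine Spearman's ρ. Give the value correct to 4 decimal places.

0.5952

Rank temp: 4, 8, 1, 2, 3, 6, 5, 7
Rank yield: 7, 6, 1, 2, 5, 8, 3, 4
d = rank(temp) − rank(yield): -3, 2, 0, 0, -2, -2, 2, 3; Σd² = 34
ρ = 1 − 6Σd² / [n(n²−1)] = 1 − 6×34 / (8×63) = 1 − 204/504 ≈ 0.5952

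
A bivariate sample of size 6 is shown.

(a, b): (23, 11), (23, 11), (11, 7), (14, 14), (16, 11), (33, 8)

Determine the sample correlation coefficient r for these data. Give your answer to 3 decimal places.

n = 6, Σa = 120, Σb = 62, Σa² = 2720, Σb² = 672, Σab = 1219
nΣab − ΣaΣb = 7314 − 7440 = -126
nΣa² − (Σa)² = 16320 − 14400 = 1920; nΣb² − (Σb)² = 4032 − 3844 = 188
r = -126 / √(1920 × 188) = -126 / 600.7995 ≈ -0.210

-0.210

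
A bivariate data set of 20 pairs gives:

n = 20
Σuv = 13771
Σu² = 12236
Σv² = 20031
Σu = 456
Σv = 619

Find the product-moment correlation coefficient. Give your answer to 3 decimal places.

-0.270

r = (nΣuv − ΣuΣv) / √[(nΣu² − (Σu)²)(nΣv² − (Σv)²)]
Numerator: 20×13771 − 456×619 = -6844
Denominator: √[(244720 − 207936)(400620 − 383161)] = √[36784 × 17459] = 25341.8992
r = -6844 / 25341.8992 ≈ -0.270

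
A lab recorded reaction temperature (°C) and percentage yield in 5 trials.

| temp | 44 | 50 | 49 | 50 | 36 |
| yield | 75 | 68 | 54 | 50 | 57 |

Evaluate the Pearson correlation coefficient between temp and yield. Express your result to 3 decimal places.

-0.101

n = 5, Σx = 229, Σy = 304, Σx² = 10633, Σy² = 18914, Σxy = 13898
nΣxy − ΣxΣy = 69490 − 69616 = -126
nΣx² − (Σx)² = 53165 − 52441 = 724; nΣy² − (Σy)² = 94570 − 92416 = 2154
r = -126 / √(724 × 2154) = -126 / 1248.7978 ≈ -0.101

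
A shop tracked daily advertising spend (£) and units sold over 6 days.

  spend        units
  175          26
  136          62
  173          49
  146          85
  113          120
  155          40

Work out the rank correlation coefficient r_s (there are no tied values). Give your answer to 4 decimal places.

Rank spend: 6, 2, 5, 3, 1, 4
Rank units: 1, 4, 3, 5, 6, 2
d = rank(spend) − rank(units): 5, -2, 2, -2, -5, 2; Σd² = 66
ρ = 1 − 6Σd² / [n(n²−1)] = 1 − 6×66 / (6×35) = 1 − 396/210 ≈ -0.8857

-0.8857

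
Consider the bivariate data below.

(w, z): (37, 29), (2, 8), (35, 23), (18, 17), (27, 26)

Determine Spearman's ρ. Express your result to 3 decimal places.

Rank w: 5, 1, 4, 2, 3
Rank z: 5, 1, 3, 2, 4
d = rank(w) − rank(z): 0, 0, 1, 0, -1; Σd² = 2
ρ = 1 − 6Σd² / [n(n²−1)] = 1 − 6×2 / (5×24) = 1 − 12/120 ≈ 0.900

0.900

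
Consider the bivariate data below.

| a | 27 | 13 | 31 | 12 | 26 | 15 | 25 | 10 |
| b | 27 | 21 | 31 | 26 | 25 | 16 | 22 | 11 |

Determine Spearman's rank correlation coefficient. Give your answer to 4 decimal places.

0.7381

Rank a: 7, 3, 8, 2, 6, 4, 5, 1
Rank b: 7, 3, 8, 6, 5, 2, 4, 1
d = rank(a) − rank(b): 0, 0, 0, -4, 1, 2, 1, 0; Σd² = 22
ρ = 1 − 6Σd² / [n(n²−1)] = 1 − 6×22 / (8×63) = 1 − 132/504 ≈ 0.7381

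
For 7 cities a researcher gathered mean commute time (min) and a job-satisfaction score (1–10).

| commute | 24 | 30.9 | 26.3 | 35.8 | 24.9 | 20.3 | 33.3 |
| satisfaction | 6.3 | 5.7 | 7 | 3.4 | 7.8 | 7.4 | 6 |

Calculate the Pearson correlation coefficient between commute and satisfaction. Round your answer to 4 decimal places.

n = 7, Σx = 195.5, Σy = 43.6, Σx² = 5645.13, Σy² = 284.34, Σxy = 1177.39
nΣxy − ΣxΣy = 8241.73 − 8523.8 = -282.07
nΣx² − (Σx)² = 39515.91 − 38220.25 = 1295.66; nΣy² − (Σy)² = 1990.38 − 1900.96 = 89.42
r = -282.07 / √(1295.66 × 89.42) = -282.07 / 340.3791 ≈ -0.8287

-0.8287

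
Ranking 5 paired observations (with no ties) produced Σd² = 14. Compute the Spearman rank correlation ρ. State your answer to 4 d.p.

ρ = 1 − 6Σd² / [n(n²−1)] = 1 − 6×14 / (5×24)
  = 1 − 84/120 = 1 − 0.70000 ≈ 0.3000

0.3000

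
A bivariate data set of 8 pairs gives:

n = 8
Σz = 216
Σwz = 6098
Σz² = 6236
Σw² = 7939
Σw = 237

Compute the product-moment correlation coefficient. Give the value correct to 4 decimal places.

-0.4943

r = (nΣwz − ΣwΣz) / √[(nΣw² − (Σw)²)(nΣz² − (Σz)²)]
Numerator: 8×6098 − 237×216 = -2408
Denominator: √[(63512 − 56169)(49888 − 46656)] = √[7343 × 3232] = 4871.6092
r = -2408 / 4871.6092 ≈ -0.4943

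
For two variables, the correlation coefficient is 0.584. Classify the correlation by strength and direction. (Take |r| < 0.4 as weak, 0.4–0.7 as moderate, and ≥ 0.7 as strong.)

moderate positive

r = 0.584 > 0 so the relationship is positive.
|r| = 0.584, which falls in the moderate range.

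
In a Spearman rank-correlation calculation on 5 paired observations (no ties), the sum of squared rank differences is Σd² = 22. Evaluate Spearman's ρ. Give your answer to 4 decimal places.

ρ = 1 − 6Σd² / [n(n²−1)] = 1 − 6×22 / (5×24)
  = 1 − 132/120 = 1 − 1.10000 ≈ -0.1000

-0.1000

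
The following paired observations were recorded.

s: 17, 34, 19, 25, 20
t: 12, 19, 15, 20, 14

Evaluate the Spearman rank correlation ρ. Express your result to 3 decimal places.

0.800

Rank s: 1, 5, 2, 4, 3
Rank t: 1, 4, 3, 5, 2
d = rank(s) − rank(t): 0, 1, -1, -1, 1; Σd² = 4
ρ = 1 − 6Σd² / [n(n²−1)] = 1 − 6×4 / (5×24) = 1 − 24/120 ≈ 0.800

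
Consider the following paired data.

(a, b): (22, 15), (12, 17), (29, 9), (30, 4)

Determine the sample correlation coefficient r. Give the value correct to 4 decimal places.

-0.8919

n = 4, Σa = 93, Σb = 45, Σa² = 2369, Σb² = 611, Σab = 915
nΣab − ΣaΣb = 3660 − 4185 = -525
nΣa² − (Σa)² = 9476 − 8649 = 827; nΣb² − (Σb)² = 2444 − 2025 = 419
r = -525 / √(827 × 419) = -525 / 588.6535 ≈ -0.8919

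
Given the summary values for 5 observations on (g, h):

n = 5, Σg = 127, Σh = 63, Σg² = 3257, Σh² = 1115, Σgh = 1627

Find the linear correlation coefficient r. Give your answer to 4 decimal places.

0.2677

r = (nΣgh − ΣgΣh) / √[(nΣg² − (Σg)²)(nΣh² − (Σh)²)]
Numerator: 5×1627 − 127×63 = 134
Denominator: √[(16285 − 16129)(5575 − 3969)] = √[156 × 1606] = 500.5357
r = 134 / 500.5357 ≈ 0.2677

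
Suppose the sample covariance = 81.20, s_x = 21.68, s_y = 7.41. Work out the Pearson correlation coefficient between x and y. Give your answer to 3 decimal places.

r = Cov(x,y) / (s_x · s_y) = 81.20 / (21.68 × 7.41)
  = 81.20 / 160.6488 ≈ 0.505

0.505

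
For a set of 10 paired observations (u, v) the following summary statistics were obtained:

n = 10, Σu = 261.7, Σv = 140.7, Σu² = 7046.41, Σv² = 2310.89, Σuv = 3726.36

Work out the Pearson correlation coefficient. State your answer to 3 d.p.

r = (nΣuv − ΣuΣv) / √[(nΣu² − (Σu)²)(nΣv² − (Σv)²)]
Numerator: 10×3726.36 − 261.7×140.7 = 442.41
Denominator: √[(70464.1 − 68486.89)(23108.9 − 19796.49)] = √[1977.21 × 3312.41] = 2559.1659
r = 442.41 / 2559.1659 ≈ 0.173

0.173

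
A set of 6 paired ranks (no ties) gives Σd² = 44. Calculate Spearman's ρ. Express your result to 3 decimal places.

-0.257

ρ = 1 − 6Σd² / [n(n²−1)] = 1 − 6×44 / (6×35)
  = 1 − 264/210 = 1 − 1.2571 ≈ -0.257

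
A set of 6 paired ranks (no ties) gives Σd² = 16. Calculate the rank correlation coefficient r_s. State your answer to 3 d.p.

ρ = 1 − 6Σd² / [n(n²−1)] = 1 − 6×16 / (6×35)
  = 1 − 96/210 = 1 − 0.4571 ≈ 0.543

0.543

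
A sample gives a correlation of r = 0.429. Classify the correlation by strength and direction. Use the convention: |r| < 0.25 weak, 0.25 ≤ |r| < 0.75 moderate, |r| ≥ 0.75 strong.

r = 0.429 > 0 so the relationship is positive.
|r| = 0.429, which falls in the moderate range.

moderate positive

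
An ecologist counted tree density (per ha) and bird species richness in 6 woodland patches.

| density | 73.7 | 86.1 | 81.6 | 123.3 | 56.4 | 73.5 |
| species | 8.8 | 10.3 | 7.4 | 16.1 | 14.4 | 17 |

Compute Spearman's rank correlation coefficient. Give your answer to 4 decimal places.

-0.1429

Rank density: 3, 5, 4, 6, 1, 2
Rank species: 2, 3, 1, 5, 4, 6
d = rank(density) − rank(species): 1, 2, 3, 1, -3, -4; Σd² = 40
ρ = 1 − 6Σd² / [n(n²−1)] = 1 − 6×40 / (6×35) = 1 − 240/210 ≈ -0.1429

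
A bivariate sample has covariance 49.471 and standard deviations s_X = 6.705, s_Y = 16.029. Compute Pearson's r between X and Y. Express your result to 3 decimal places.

0.460

r = Cov(X,Y) / (s_X · s_Y) = 49.471 / (6.705 × 16.029)
  = 49.471 / 107.4744 ≈ 0.460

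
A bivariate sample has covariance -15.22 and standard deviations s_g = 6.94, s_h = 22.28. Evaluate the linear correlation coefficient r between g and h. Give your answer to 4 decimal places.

r = Cov(g,h) / (s_g · s_h) = -15.22 / (6.94 × 22.28)
  = -15.22 / 154.6232 ≈ -0.0984

-0.0984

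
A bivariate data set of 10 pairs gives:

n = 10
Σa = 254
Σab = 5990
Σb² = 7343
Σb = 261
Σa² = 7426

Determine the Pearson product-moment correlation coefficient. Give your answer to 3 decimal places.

-0.889

r = (nΣab − ΣaΣb) / √[(nΣa² − (Σa)²)(nΣb² − (Σb)²)]
Numerator: 10×5990 − 254×261 = -6394
Denominator: √[(74260 − 64516)(73430 − 68121)] = √[9744 × 5309] = 7192.4193
r = -6394 / 7192.4193 ≈ -0.889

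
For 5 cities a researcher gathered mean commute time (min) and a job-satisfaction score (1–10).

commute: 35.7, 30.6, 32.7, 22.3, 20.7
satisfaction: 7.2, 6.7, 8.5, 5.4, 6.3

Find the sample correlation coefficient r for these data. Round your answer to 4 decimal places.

n = 5, Σx = 142, Σy = 34.1, Σx² = 4205.92, Σy² = 237.83, Σxy = 990.84
nΣxy − ΣxΣy = 4954.2 − 4842.2 = 112
nΣx² − (Σx)² = 21029.6 − 20164 = 865.6; nΣy² − (Σy)² = 1189.15 − 1162.81 = 26.34
r = 112 / √(865.6 × 26.34) = 112 / 150.9964 ≈ 0.7417

0.7417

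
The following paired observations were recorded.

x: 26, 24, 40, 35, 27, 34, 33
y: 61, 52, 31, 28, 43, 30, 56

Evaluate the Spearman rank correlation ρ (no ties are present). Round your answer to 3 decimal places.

Rank x: 2, 1, 7, 6, 3, 5, 4
Rank y: 7, 5, 3, 1, 4, 2, 6
d = rank(x) − rank(y): -5, -4, 4, 5, -1, 3, -2; Σd² = 96
ρ = 1 − 6Σd² / [n(n²−1)] = 1 − 6×96 / (7×48) = 1 − 576/336 ≈ -0.714

-0.714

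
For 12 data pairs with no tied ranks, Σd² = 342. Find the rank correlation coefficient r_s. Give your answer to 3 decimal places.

ρ = 1 − 6Σd² / [n(n²−1)] = 1 − 6×342 / (12×143)
  = 1 − 2052/1716 = 1 − 1.1958 ≈ -0.196

-0.196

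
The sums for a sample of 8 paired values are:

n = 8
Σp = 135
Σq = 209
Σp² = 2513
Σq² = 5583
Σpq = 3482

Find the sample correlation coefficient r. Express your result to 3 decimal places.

-0.264

r = (nΣpq − ΣpΣq) / √[(nΣp² − (Σp)²)(nΣq² − (Σq)²)]
Numerator: 8×3482 − 135×209 = -359
Denominator: √[(20104 − 18225)(44664 − 43681)] = √[1879 × 983] = 1359.0648
r = -359 / 1359.0648 ≈ -0.264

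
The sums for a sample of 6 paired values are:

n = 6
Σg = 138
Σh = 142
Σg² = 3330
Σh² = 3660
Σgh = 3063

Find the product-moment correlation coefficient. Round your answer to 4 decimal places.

-0.9394

r = (nΣgh − ΣgΣh) / √[(nΣg² − (Σg)²)(nΣh² − (Σh)²)]
Numerator: 6×3063 − 138×142 = -1218
Denominator: √[(19980 − 19044)(21960 − 20164)] = √[936 × 1796] = 1296.5554
r = -1218 / 1296.5554 ≈ -0.9394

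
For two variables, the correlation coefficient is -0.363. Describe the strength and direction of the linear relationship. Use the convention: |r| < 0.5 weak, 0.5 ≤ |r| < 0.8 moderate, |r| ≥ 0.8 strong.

weak negative

r = -0.363 < 0 so the relationship is negative.
|r| = 0.363, which falls in the weak range.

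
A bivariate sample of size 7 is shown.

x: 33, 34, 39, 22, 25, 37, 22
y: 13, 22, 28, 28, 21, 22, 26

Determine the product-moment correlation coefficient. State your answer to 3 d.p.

-0.221

n = 7, Σx = 212, Σy = 160, Σx² = 6728, Σy² = 3822, Σxy = 4796
nΣxy − ΣxΣy = 33572 − 33920 = -348
nΣx² − (Σx)² = 47096 − 44944 = 2152; nΣy² − (Σy)² = 26754 − 25600 = 1154
r = -348 / √(2152 × 1154) = -348 / 1575.8832 ≈ -0.221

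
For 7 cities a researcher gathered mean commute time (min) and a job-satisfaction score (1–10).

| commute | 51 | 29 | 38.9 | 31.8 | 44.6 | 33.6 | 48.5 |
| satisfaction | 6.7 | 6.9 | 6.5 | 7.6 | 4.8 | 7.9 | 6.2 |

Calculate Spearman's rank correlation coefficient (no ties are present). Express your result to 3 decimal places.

Rank commute: 7, 1, 4, 2, 5, 3, 6
Rank satisfaction: 4, 5, 3, 6, 1, 7, 2
d = rank(commute) − rank(satisfaction): 3, -4, 1, -4, 4, -4, 4; Σd² = 90
ρ = 1 − 6Σd² / [n(n²−1)] = 1 − 6×90 / (7×48) = 1 − 540/336 ≈ -0.607

-0.607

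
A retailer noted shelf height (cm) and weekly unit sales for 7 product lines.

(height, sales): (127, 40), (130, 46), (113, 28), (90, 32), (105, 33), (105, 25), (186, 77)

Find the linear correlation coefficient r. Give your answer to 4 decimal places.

n = 7, Σx = 856, Σy = 281, Σx² = 110544, Σy² = 13167, Σxy = 37516
nΣxy − ΣxΣy = 262612 − 240536 = 22076
nΣx² − (Σx)² = 773808 − 732736 = 41072; nΣy² − (Σy)² = 92169 − 78961 = 13208
r = 22076 / √(41072 × 13208) = 22076 / 23291.1781 ≈ 0.9478

0.9478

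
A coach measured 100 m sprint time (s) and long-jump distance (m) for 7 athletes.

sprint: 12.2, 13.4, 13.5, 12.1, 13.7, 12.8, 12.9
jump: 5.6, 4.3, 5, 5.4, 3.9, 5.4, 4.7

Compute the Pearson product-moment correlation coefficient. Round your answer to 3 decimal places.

n = 7, Σx = 90.6, Σy = 34.3, Σx² = 1175, Σy² = 170.47, Σxy = 441.96
nΣxy − ΣxΣy = 3093.72 − 3107.58 = -13.86
nΣx² − (Σx)² = 8225 − 8208.36 = 16.64; nΣy² − (Σy)² = 1193.29 − 1176.49 = 16.8
r = -13.86 / √(16.64 × 16.8) = -13.86 / 16.7198 ≈ -0.829

-0.829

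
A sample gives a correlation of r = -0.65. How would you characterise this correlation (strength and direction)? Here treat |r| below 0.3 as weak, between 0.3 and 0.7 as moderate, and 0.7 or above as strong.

r = -0.65 < 0 so the relationship is negative.
|r| = 0.65, which falls in the moderate range.

moderate negative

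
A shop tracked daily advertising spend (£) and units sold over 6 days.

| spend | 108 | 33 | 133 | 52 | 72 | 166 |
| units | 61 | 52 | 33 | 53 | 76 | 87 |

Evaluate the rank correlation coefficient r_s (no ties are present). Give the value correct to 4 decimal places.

Rank spend: 4, 1, 5, 2, 3, 6
Rank units: 4, 2, 1, 3, 5, 6
d = rank(spend) − rank(units): 0, -1, 4, -1, -2, 0; Σd² = 22
ρ = 1 − 6Σd² / [n(n²−1)] = 1 − 6×22 / (6×35) = 1 − 132/210 ≈ 0.3714

0.3714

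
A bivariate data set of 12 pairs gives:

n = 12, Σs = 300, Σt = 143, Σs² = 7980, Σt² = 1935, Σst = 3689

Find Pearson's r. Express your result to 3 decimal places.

r = (nΣst − ΣsΣt) / √[(nΣs² − (Σs)²)(nΣt² − (Σt)²)]
Numerator: 12×3689 − 300×143 = 1368
Denominator: √[(95760 − 90000)(23220 − 20449)] = √[5760 × 2771] = 3995.1170
r = 1368 / 3995.1170 ≈ 0.342

0.342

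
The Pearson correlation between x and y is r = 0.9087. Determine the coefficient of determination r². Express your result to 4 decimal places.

r² = (0.9087)² = 0.8257

0.8257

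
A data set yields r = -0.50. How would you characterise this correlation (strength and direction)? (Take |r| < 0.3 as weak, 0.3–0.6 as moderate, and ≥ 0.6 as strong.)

moderate negative

r = -0.50 < 0 so the relationship is negative.
|r| = 0.50, which falls in the moderate range.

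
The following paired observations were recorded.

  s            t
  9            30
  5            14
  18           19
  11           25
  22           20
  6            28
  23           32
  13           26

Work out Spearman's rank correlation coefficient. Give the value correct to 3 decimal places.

0.238

Rank s: 3, 1, 6, 4, 7, 2, 8, 5
Rank t: 7, 1, 2, 4, 3, 6, 8, 5
d = rank(s) − rank(t): -4, 0, 4, 0, 4, -4, 0, 0; Σd² = 64
ρ = 1 − 6Σd² / [n(n²−1)] = 1 − 6×64 / (8×63) = 1 − 384/504 ≈ 0.238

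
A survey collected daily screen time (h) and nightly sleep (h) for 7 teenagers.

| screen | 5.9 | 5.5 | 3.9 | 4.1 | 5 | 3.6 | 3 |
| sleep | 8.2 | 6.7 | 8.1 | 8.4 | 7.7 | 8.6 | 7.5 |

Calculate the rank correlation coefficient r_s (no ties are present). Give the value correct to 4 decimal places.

-0.1429

Rank screen: 7, 6, 3, 4, 5, 2, 1
Rank sleep: 5, 1, 4, 6, 3, 7, 2
d = rank(screen) − rank(sleep): 2, 5, -1, -2, 2, -5, -1; Σd² = 64
ρ = 1 − 6Σd² / [n(n²−1)] = 1 − 6×64 / (7×48) = 1 − 384/336 ≈ -0.1429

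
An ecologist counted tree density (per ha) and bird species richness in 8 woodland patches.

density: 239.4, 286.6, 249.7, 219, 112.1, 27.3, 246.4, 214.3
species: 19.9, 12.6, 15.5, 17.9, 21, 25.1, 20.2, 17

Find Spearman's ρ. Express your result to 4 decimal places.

-0.7619

Rank density: 5, 8, 7, 4, 2, 1, 6, 3
Rank species: 5, 1, 2, 4, 7, 8, 6, 3
d = rank(density) − rank(species): 0, 7, 5, 0, -5, -7, 0, 0; Σd² = 148
ρ = 1 − 6Σd² / [n(n²−1)] = 1 − 6×148 / (8×63) = 1 − 888/504 ≈ -0.7619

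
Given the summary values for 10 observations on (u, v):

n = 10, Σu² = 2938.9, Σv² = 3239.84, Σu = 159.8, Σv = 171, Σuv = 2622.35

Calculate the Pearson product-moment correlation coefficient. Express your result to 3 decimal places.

-0.316

r = (nΣuv − ΣuΣv) / √[(nΣu² − (Σu)²)(nΣv² − (Σv)²)]
Numerator: 10×2622.35 − 159.8×171 = -1102.3
Denominator: √[(29389 − 25536.04)(32398.4 − 29241)] = √[3852.96 × 3157.4] = 3487.8842
r = -1102.3 / 3487.8842 ≈ -0.316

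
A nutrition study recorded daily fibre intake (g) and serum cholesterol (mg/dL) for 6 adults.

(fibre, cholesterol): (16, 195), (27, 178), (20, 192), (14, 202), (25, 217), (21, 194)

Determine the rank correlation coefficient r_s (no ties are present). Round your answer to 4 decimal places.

-0.3714

Rank fibre: 2, 6, 3, 1, 5, 4
Rank cholesterol: 4, 1, 2, 5, 6, 3
d = rank(fibre) − rank(cholesterol): -2, 5, 1, -4, -1, 1; Σd² = 48
ρ = 1 − 6Σd² / [n(n²−1)] = 1 − 6×48 / (6×35) = 1 − 288/210 ≈ -0.3714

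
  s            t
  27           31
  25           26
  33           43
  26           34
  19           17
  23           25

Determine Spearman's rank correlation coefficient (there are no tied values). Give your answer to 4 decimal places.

Rank s: 5, 3, 6, 4, 1, 2
Rank t: 4, 3, 6, 5, 1, 2
d = rank(s) − rank(t): 1, 0, 0, -1, 0, 0; Σd² = 2
ρ = 1 − 6Σd² / [n(n²−1)] = 1 − 6×2 / (6×35) = 1 − 12/210 ≈ 0.9429

0.9429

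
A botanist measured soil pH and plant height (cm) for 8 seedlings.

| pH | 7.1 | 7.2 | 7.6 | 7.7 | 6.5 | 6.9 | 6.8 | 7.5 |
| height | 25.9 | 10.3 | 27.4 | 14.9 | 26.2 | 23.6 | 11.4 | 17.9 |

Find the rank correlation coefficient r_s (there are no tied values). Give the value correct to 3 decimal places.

Rank pH: 4, 5, 7, 8, 1, 3, 2, 6
Rank height: 6, 1, 8, 3, 7, 5, 2, 4
d = rank(pH) − rank(height): -2, 4, -1, 5, -6, -2, 0, 2; Σd² = 90
ρ = 1 − 6Σd² / [n(n²−1)] = 1 − 6×90 / (8×63) = 1 − 540/504 ≈ -0.071

-0.071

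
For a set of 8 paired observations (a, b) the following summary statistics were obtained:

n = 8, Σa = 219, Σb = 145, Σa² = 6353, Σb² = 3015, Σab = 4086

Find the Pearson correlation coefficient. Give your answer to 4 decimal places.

0.3134

r = (nΣab − ΣaΣb) / √[(nΣa² − (Σa)²)(nΣb² − (Σb)²)]
Numerator: 8×4086 − 219×145 = 933
Denominator: √[(50824 − 47961)(24120 − 21025)] = √[2863 × 3095] = 2976.7407
r = 933 / 2976.7407 ≈ 0.3134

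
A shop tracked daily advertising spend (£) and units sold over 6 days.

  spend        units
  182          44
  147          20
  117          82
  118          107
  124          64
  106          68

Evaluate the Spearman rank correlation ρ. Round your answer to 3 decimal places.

-0.714

Rank spend: 6, 5, 2, 3, 4, 1
Rank units: 2, 1, 5, 6, 3, 4
d = rank(spend) − rank(units): 4, 4, -3, -3, 1, -3; Σd² = 60
ρ = 1 − 6Σd² / [n(n²−1)] = 1 − 6×60 / (6×35) = 1 − 360/210 ≈ -0.714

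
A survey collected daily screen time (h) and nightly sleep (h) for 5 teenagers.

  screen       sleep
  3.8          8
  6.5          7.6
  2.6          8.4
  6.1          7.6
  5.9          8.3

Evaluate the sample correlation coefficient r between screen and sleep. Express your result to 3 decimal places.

n = 5, Σx = 24.9, Σy = 39.9, Σx² = 135.47, Σy² = 318.97, Σxy = 196.97
nΣxy − ΣxΣy = 984.85 − 993.51 = -8.66
nΣx² − (Σx)² = 677.35 − 620.01 = 57.34; nΣy² − (Σy)² = 1594.85 − 1592.01 = 2.84
r = -8.66 / √(57.34 × 2.84) = -8.66 / 12.7611 ≈ -0.679

-0.679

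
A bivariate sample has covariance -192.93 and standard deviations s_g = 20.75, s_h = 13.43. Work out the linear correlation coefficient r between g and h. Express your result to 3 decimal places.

r = Cov(g,h) / (s_g · s_h) = -192.93 / (20.75 × 13.43)
  = -192.93 / 278.6725 ≈ -0.692

-0.692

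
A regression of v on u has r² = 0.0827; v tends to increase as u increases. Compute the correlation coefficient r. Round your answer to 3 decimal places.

0.288

|r| = √0.0827 = 0.288
The association is positive, so r = 0.288.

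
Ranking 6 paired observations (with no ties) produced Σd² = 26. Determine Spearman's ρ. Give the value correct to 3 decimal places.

ρ = 1 − 6Σd² / [n(n²−1)] = 1 − 6×26 / (6×35)
  = 1 − 156/210 = 1 − 0.7429 ≈ 0.257

0.257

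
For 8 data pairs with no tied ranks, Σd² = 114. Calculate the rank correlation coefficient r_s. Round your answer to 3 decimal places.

-0.357

ρ = 1 − 6Σd² / [n(n²−1)] = 1 − 6×114 / (8×63)
  = 1 − 684/504 = 1 − 1.3571 ≈ -0.357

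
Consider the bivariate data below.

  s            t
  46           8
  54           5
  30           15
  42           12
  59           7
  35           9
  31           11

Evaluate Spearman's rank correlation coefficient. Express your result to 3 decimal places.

Rank s: 5, 6, 1, 4, 7, 3, 2
Rank t: 3, 1, 7, 6, 2, 4, 5
d = rank(s) − rank(t): 2, 5, -6, -2, 5, -1, -3; Σd² = 104
ρ = 1 − 6Σd² / [n(n²−1)] = 1 − 6×104 / (7×48) = 1 − 624/336 ≈ -0.857

-0.857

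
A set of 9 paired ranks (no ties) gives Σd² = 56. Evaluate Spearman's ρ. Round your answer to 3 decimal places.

ρ = 1 − 6Σd² / [n(n²−1)] = 1 − 6×56 / (9×80)
  = 1 − 336/720 = 1 − 0.4667 ≈ 0.533

0.533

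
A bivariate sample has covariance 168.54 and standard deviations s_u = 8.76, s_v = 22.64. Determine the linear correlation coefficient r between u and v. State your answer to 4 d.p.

r = Cov(u,v) / (s_u · s_v) = 168.54 / (8.76 × 22.64)
  = 168.54 / 198.3264 ≈ 0.8498

0.8498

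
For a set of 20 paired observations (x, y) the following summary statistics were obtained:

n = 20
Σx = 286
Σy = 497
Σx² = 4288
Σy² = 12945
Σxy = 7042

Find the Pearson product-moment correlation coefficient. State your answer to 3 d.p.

-0.190

r = (nΣxy − ΣxΣy) / √[(nΣx² − (Σx)²)(nΣy² − (Σy)²)]
Numerator: 20×7042 − 286×497 = -1302
Denominator: √[(85760 − 81796)(258900 − 247009)] = √[3964 × 11891] = 6865.5607
r = -1302 / 6865.5607 ≈ -0.190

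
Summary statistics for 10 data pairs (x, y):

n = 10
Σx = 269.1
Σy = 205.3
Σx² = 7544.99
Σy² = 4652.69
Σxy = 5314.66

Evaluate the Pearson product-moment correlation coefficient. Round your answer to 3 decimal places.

-0.576

r = (nΣxy − ΣxΣy) / √[(nΣx² − (Σx)²)(nΣy² − (Σy)²)]
Numerator: 10×5314.66 − 269.1×205.3 = -2099.63
Denominator: √[(75449.9 − 72414.81)(46526.9 − 42148.09)] = √[3035.09 × 4378.81] = 3645.5565
r = -2099.63 / 3645.5565 ≈ -0.576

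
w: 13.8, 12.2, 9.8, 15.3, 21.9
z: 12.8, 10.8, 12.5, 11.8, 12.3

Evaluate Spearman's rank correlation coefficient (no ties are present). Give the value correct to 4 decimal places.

-0.1000

Rank w: 3, 2, 1, 4, 5
Rank z: 5, 1, 4, 2, 3
d = rank(w) − rank(z): -2, 1, -3, 2, 2; Σd² = 22
ρ = 1 − 6Σd² / [n(n²−1)] = 1 − 6×22 / (5×24) = 1 − 132/120 ≈ -0.1000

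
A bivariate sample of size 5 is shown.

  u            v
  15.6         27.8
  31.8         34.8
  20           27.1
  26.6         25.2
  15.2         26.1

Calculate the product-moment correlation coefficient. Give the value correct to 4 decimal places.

n = 5, Σu = 109.2, Σv = 141, Σu² = 2593.2, Σv² = 4034.54, Σuv = 3149.36
nΣuv − ΣuΣv = 15746.8 − 15397.2 = 349.6
nΣu² − (Σu)² = 12966 − 11924.64 = 1041.36; nΣv² − (Σv)² = 20172.7 − 19881 = 291.7
r = 349.6 / √(1041.36 × 291.7) = 349.6 / 551.1485 ≈ 0.6343

0.6343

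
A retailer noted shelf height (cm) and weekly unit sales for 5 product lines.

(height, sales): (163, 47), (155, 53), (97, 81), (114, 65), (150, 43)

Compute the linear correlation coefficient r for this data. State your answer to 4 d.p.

-0.9356

n = 5, Σx = 679, Σy = 289, Σx² = 95499, Σy² = 17653, Σxy = 37593
nΣxy − ΣxΣy = 187965 − 196231 = -8266
nΣx² − (Σx)² = 477495 − 461041 = 16454; nΣy² − (Σy)² = 88265 − 83521 = 4744
r = -8266 / √(16454 × 4744) = -8266 / 8835.0312 ≈ -0.9356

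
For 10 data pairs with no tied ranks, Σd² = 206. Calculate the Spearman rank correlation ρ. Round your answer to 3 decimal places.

ρ = 1 − 6Σd² / [n(n²−1)] = 1 − 6×206 / (10×99)
  = 1 − 1236/990 = 1 − 1.2485 ≈ -0.248

-0.248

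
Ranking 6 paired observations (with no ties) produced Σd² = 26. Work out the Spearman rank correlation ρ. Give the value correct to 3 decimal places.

0.257

ρ = 1 − 6Σd² / [n(n²−1)] = 1 − 6×26 / (6×35)
  = 1 − 156/210 = 1 − 0.7429 ≈ 0.257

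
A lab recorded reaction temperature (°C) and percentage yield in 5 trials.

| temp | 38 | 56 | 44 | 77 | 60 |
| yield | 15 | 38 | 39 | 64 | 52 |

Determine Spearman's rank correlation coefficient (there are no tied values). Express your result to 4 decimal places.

0.9000

Rank temp: 1, 3, 2, 5, 4
Rank yield: 1, 2, 3, 5, 4
d = rank(temp) − rank(yield): 0, 1, -1, 0, 0; Σd² = 2
ρ = 1 − 6Σd² / [n(n²−1)] = 1 − 6×2 / (5×24) = 1 − 12/120 ≈ 0.9000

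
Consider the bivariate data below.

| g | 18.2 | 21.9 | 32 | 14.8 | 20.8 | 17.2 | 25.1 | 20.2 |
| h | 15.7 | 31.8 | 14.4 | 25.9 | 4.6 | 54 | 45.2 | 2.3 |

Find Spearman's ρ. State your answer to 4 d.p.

Rank g: 3, 6, 8, 1, 5, 2, 7, 4
Rank h: 4, 6, 3, 5, 2, 8, 7, 1
d = rank(g) − rank(h): -1, 0, 5, -4, 3, -6, 0, 3; Σd² = 96
ρ = 1 − 6Σd² / [n(n²−1)] = 1 − 6×96 / (8×63) = 1 − 576/504 ≈ -0.1429

-0.1429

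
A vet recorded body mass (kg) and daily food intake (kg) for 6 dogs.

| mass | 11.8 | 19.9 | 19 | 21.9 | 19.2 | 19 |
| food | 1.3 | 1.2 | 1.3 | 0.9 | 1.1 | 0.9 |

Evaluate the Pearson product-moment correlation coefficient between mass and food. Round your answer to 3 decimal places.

n = 6, Σx = 110.8, Σy = 6.7, Σx² = 2105.5, Σy² = 7.65, Σxy = 121.85
nΣxy − ΣxΣy = 731.1 − 742.36 = -11.26
nΣx² − (Σx)² = 12633 − 12276.64 = 356.36; nΣy² − (Σy)² = 45.9 − 44.89 = 1.01
r = -11.26 / √(356.36 × 1.01) = -11.26 / 18.9717 ≈ -0.594

-0.594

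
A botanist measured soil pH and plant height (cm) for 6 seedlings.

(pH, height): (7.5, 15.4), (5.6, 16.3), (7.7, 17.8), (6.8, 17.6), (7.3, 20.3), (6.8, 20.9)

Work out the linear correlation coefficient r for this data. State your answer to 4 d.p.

0.1397

n = 6, Σx = 41.7, Σy = 108.3, Σx² = 292.67, Σy² = 1978.35, Σxy = 753.83
nΣxy − ΣxΣy = 4522.98 − 4516.11 = 6.87
nΣx² − (Σx)² = 1756.02 − 1738.89 = 17.13; nΣy² − (Σy)² = 11870.1 − 11728.89 = 141.21
r = 6.87 / √(17.13 × 141.21) = 6.87 / 49.1826 ≈ 0.1397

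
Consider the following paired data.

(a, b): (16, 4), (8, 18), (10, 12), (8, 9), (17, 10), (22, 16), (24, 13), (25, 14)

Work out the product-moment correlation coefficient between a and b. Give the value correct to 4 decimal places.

n = 8, Σa = 130, Σb = 96, Σa² = 2458, Σb² = 1286, Σab = 1584
nΣab − ΣaΣb = 12672 − 12480 = 192
nΣa² − (Σa)² = 19664 − 16900 = 2764; nΣb² − (Σb)² = 10288 − 9216 = 1072
r = 192 / √(2764 × 1072) = 192 / 1721.3390 ≈ 0.1115

0.1115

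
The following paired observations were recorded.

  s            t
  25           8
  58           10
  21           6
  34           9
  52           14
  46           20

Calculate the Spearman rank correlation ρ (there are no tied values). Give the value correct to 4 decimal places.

0.7714

Rank s: 2, 6, 1, 3, 5, 4
Rank t: 2, 4, 1, 3, 5, 6
d = rank(s) − rank(t): 0, 2, 0, 0, 0, -2; Σd² = 8
ρ = 1 − 6Σd² / [n(n²−1)] = 1 − 6×8 / (6×35) = 1 − 48/210 ≈ 0.7714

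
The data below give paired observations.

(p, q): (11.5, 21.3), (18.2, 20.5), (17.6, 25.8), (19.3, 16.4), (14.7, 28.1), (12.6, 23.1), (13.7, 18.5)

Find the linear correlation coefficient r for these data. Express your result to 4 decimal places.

n = 7, Σp = 107.6, Σq = 153.7, Σp² = 1708.28, Σq² = 3474.01, Σpq = 2346.23
nΣpq − ΣpΣq = 16423.61 − 16538.12 = -114.51
nΣp² − (Σp)² = 11957.96 − 11577.76 = 380.2; nΣq² − (Σq)² = 24318.07 − 23623.69 = 694.38
r = -114.51 / √(380.2 × 694.38) = -114.51 / 513.8125 ≈ -0.2229

-0.2229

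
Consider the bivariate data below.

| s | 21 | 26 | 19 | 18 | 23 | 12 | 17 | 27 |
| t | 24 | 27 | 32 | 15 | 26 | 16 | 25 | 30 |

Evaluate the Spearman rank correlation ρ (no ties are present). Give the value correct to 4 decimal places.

Rank s: 5, 7, 4, 3, 6, 1, 2, 8
Rank t: 3, 6, 8, 1, 5, 2, 4, 7
d = rank(s) − rank(t): 2, 1, -4, 2, 1, -1, -2, 1; Σd² = 32
ρ = 1 − 6Σd² / [n(n²−1)] = 1 − 6×32 / (8×63) = 1 − 192/504 ≈ 0.6190

0.6190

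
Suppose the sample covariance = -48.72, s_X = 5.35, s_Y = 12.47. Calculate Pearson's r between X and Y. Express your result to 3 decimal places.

-0.730

r = Cov(X,Y) / (s_X · s_Y) = -48.72 / (5.35 × 12.47)
  = -48.72 / 66.7145 ≈ -0.730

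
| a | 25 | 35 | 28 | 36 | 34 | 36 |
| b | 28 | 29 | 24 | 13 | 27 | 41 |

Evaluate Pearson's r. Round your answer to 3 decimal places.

0.052

n = 6, Σa = 194, Σb = 162, Σa² = 6382, Σb² = 4780, Σab = 5249
nΣab − ΣaΣb = 31494 − 31428 = 66
nΣa² − (Σa)² = 38292 − 37636 = 656; nΣb² − (Σb)² = 28680 − 26244 = 2436
r = 66 / √(656 × 2436) = 66 / 1264.1266 ≈ 0.052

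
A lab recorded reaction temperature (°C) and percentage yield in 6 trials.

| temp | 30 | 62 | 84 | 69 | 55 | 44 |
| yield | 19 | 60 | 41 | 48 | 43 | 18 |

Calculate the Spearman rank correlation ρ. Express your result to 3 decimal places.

0.543

Rank temp: 1, 4, 6, 5, 3, 2
Rank yield: 2, 6, 3, 5, 4, 1
d = rank(temp) − rank(yield): -1, -2, 3, 0, -1, 1; Σd² = 16
ρ = 1 − 6Σd² / [n(n²−1)] = 1 − 6×16 / (6×35) = 1 − 96/210 ≈ 0.543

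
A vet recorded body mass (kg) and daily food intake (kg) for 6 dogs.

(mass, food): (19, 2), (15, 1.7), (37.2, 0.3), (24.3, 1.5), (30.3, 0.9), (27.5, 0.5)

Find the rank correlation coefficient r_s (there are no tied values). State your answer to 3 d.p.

Rank mass: 2, 1, 6, 3, 5, 4
Rank food: 6, 5, 1, 4, 3, 2
d = rank(mass) − rank(food): -4, -4, 5, -1, 2, 2; Σd² = 66
ρ = 1 − 6Σd² / [n(n²−1)] = 1 − 6×66 / (6×35) = 1 − 396/210 ≈ -0.886

-0.886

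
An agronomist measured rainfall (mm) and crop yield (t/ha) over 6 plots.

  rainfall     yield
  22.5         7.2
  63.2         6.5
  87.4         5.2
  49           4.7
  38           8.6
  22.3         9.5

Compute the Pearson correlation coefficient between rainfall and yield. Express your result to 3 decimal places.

-0.702

n = 6, Σx = 282.4, Σy = 41.7, Σx² = 16481.54, Σy² = 307.43, Σxy = 1796.23
nΣxy − ΣxΣy = 10777.38 − 11776.08 = -998.7
nΣx² − (Σx)² = 98889.24 − 79749.76 = 19139.48; nΣy² − (Σy)² = 1844.58 − 1738.89 = 105.69
r = -998.7 / √(19139.48 × 105.69) = -998.7 / 1422.2699 ≈ -0.702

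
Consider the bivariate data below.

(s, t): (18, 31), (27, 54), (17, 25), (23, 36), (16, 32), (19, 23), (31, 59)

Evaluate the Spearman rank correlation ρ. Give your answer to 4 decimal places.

Rank s: 3, 6, 2, 5, 1, 4, 7
Rank t: 3, 6, 2, 5, 4, 1, 7
d = rank(s) − rank(t): 0, 0, 0, 0, -3, 3, 0; Σd² = 18
ρ = 1 − 6Σd² / [n(n²−1)] = 1 − 6×18 / (7×48) = 1 − 108/336 ≈ 0.6786

0.6786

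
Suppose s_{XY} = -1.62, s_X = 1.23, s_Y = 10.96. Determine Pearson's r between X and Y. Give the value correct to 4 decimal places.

r = Cov(X,Y) / (s_X · s_Y) = -1.62 / (1.23 × 10.96)
  = -1.62 / 13.4808 ≈ -0.1202

-0.1202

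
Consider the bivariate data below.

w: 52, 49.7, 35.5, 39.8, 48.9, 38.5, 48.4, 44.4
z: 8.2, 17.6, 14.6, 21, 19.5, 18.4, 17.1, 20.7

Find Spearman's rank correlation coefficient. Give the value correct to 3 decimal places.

-0.262

Rank w: 8, 7, 1, 3, 6, 2, 5, 4
Rank z: 1, 4, 2, 8, 6, 5, 3, 7
d = rank(w) − rank(z): 7, 3, -1, -5, 0, -3, 2, -3; Σd² = 106
ρ = 1 − 6Σd² / [n(n²−1)] = 1 − 6×106 / (8×63) = 1 − 636/504 ≈ -0.262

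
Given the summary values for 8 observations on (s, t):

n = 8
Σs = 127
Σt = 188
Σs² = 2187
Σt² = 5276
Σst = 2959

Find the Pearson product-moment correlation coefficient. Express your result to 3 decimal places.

r = (nΣst − ΣsΣt) / √[(nΣs² − (Σs)²)(nΣt² − (Σt)²)]
Numerator: 8×2959 − 127×188 = -204
Denominator: √[(17496 − 16129)(42208 − 35344)] = √[1367 × 6864] = 3063.1827
r = -204 / 3063.1827 ≈ -0.067

-0.067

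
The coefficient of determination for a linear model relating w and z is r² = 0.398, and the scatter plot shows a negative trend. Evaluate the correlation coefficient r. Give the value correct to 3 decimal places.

-0.631

|r| = √0.398 = 0.631
The association is negative, so r = −0.631.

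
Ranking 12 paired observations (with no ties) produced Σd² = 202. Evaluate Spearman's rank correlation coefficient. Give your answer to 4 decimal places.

0.2937

ρ = 1 − 6Σd² / [n(n²−1)] = 1 − 6×202 / (12×143)
  = 1 − 1212/1716 = 1 − 0.70629 ≈ 0.2937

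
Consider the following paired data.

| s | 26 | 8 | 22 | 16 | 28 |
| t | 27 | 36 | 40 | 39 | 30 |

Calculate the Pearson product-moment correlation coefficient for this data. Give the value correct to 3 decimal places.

n = 5, Σs = 100, Σt = 172, Σs² = 2264, Σt² = 6046, Σst = 3334
nΣst − ΣsΣt = 16670 − 17200 = -530
nΣs² − (Σs)² = 11320 − 10000 = 1320; nΣt² − (Σt)² = 30230 − 29584 = 646
r = -530 / √(1320 × 646) = -530 / 923.4284 ≈ -0.574

-0.574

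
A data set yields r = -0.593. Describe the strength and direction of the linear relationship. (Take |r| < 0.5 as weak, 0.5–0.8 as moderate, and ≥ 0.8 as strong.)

moderate negative

r = -0.593 < 0 so the relationship is negative.
|r| = 0.593, which falls in the moderate range.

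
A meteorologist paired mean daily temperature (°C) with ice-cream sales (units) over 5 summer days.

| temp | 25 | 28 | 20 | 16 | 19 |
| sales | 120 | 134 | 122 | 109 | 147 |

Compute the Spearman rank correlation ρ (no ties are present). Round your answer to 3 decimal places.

Rank temp: 4, 5, 3, 1, 2
Rank sales: 2, 4, 3, 1, 5
d = rank(temp) − rank(sales): 2, 1, 0, 0, -3; Σd² = 14
ρ = 1 − 6Σd² / [n(n²−1)] = 1 − 6×14 / (5×24) = 1 − 84/120 ≈ 0.300

0.300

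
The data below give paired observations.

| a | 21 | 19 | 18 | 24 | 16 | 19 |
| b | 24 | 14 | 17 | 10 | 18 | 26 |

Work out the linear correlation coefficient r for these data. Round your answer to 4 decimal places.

-0.3339

n = 6, Σa = 117, Σb = 109, Σa² = 2319, Σb² = 2161, Σab = 2098
nΣab − ΣaΣb = 12588 − 12753 = -165
nΣa² − (Σa)² = 13914 − 13689 = 225; nΣb² − (Σb)² = 12966 − 11881 = 1085
r = -165 / √(225 × 1085) = -165 / 494.0901 ≈ -0.3339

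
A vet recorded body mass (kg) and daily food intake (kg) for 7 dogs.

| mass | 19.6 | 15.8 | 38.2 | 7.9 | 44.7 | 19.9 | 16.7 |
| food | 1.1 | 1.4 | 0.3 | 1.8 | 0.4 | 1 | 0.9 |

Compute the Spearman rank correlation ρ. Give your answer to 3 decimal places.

Rank mass: 4, 2, 6, 1, 7, 5, 3
Rank food: 5, 6, 1, 7, 2, 4, 3
d = rank(mass) − rank(food): -1, -4, 5, -6, 5, 1, 0; Σd² = 104
ρ = 1 − 6Σd² / [n(n²−1)] = 1 − 6×104 / (7×48) = 1 − 624/336 ≈ -0.857

-0.857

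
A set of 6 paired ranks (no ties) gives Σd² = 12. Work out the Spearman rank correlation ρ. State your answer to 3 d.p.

ρ = 1 − 6Σd² / [n(n²−1)] = 1 − 6×12 / (6×35)
  = 1 − 72/210 = 1 − 0.3429 ≈ 0.657

0.657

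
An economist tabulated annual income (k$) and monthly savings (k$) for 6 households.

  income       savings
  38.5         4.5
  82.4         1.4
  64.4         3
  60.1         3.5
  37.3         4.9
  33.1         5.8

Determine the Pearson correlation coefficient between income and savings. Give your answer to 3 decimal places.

n = 6, Σx = 315.8, Σy = 23.1, Σx² = 18518.28, Σy² = 101.11, Σxy = 1066.91
nΣxy − ΣxΣy = 6401.46 − 7294.98 = -893.52
nΣx² − (Σx)² = 111109.68 − 99729.64 = 11380.04; nΣy² − (Σy)² = 606.66 − 533.61 = 73.05
r = -893.52 / √(11380.04 × 73.05) = -893.52 / 911.7631 ≈ -0.980

-0.980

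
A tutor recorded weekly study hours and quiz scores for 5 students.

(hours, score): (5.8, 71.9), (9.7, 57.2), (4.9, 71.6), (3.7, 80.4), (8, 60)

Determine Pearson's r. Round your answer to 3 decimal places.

-0.975

n = 5, Σx = 32.1, Σy = 341.1, Σx² = 229.43, Σy² = 23632.17, Σxy = 2100.18
nΣxy − ΣxΣy = 10500.9 − 10949.31 = -448.41
nΣx² − (Σx)² = 1147.15 − 1030.41 = 116.74; nΣy² − (Σy)² = 118160.85 − 116349.21 = 1811.64
r = -448.41 / √(116.74 × 1811.64) = -448.41 / 459.8813 ≈ -0.975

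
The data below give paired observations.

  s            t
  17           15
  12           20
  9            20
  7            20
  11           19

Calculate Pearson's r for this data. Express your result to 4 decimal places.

n = 5, Σs = 56, Σt = 94, Σs² = 684, Σt² = 1786, Σst = 1024
nΣst − ΣsΣt = 5120 − 5264 = -144
nΣs² − (Σs)² = 3420 − 3136 = 284; nΣt² − (Σt)² = 8930 − 8836 = 94
r = -144 / √(284 × 94) = -144 / 163.3891 ≈ -0.8813

-0.8813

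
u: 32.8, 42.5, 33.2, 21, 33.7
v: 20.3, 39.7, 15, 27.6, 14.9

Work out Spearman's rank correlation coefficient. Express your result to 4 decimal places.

Rank u: 2, 5, 3, 1, 4
Rank v: 3, 5, 2, 4, 1
d = rank(u) − rank(v): -1, 0, 1, -3, 3; Σd² = 20
ρ = 1 − 6Σd² / [n(n²−1)] = 1 − 6×20 / (5×24) = 1 − 120/120 ≈ 0.0000

0.0000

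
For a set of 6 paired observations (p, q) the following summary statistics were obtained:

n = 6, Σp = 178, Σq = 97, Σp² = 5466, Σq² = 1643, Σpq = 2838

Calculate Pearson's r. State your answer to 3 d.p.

r = (nΣpq − ΣpΣq) / √[(nΣp² − (Σp)²)(nΣq² − (Σq)²)]
Numerator: 6×2838 − 178×97 = -238
Denominator: √[(32796 − 31684)(9858 − 9409)] = √[1112 × 449] = 706.6031
r = -238 / 706.6031 ≈ -0.337

-0.337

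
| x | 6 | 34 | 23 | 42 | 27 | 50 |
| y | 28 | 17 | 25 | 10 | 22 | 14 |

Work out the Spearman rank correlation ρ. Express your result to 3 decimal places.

Rank x: 1, 4, 2, 5, 3, 6
Rank y: 6, 3, 5, 1, 4, 2
d = rank(x) − rank(y): -5, 1, -3, 4, -1, 4; Σd² = 68
ρ = 1 − 6Σd² / [n(n²−1)] = 1 − 6×68 / (6×35) = 1 − 408/210 ≈ -0.943

-0.943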